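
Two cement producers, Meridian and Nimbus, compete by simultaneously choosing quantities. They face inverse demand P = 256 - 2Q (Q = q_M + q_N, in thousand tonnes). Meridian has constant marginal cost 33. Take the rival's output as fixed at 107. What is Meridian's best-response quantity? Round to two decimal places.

With the rival's output fixed at 107, Meridian's profit is π_M = (256 - 2·107 - 2q_M)q_M - (33q_M) = (42 - 2q_M)q_M - (33q_M).
∂π_M/∂q_M = 9 - 4q_M = 0, so q_M = 9/4.

2.25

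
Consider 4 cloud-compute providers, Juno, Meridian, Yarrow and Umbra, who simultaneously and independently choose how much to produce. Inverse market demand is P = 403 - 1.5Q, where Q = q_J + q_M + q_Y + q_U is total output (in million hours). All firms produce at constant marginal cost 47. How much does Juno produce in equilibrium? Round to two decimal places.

A representative firm's profit is π_i = q_i(403 - 1.5Q) - 47q_i.
First-order condition (treating rivals' output as given): 356 - 3q_i - (3/2)·Σ_{j≠i} q_j = 0.
By symmetry each firm produces the same amount; substituting Σ_{j≠i} q_j = 3q_i yields q_i = 356/(15/2) = 712/15.

47.47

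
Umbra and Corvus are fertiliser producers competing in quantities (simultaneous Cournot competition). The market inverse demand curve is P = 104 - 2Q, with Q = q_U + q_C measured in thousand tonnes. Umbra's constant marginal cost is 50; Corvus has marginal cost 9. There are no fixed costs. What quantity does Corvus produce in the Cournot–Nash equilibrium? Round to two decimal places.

22.67

Umbra's profit: π_U = (104 - 2Q)q_U - (50q_U). Setting ∂π_U/∂q_U = 0: 54 - 4q_U - 2(q_C) = 0.
Corvus's first-order condition: 95 - 4q_C - 2(q_U) = 0.
So q_U = (54 - 2q_C)/4 and q_C = (95 - 2q_U)/4.
Solving the pair: q_U = 13/6, q_C = 68/3.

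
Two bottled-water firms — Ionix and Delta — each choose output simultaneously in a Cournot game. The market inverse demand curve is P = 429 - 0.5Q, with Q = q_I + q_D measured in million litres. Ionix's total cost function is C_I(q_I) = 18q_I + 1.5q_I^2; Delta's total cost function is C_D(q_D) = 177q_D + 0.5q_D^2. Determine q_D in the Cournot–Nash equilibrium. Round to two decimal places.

Ionix's profit: π_I = (429 - 0.5Q)q_I - (18q_I + (3/2)q_I²). Setting ∂π_I/∂q_I = 0: 411 - 4q_I - (1/2)(q_D) = 0.
Delta's profit: π_D = (429 - 0.5Q)q_D - (177q_D + (1/2)q_D²). Setting ∂π_D/∂q_D = 0: 252 - 2q_D - (1/2)(q_I) = 0.
So q_I = (411 - (1/2)q_D)/4 and q_D = (252 - (1/2)q_I)/2.
Substituting one into the other gives q_I = 89.8065 and q_D = 103.5484.

103.55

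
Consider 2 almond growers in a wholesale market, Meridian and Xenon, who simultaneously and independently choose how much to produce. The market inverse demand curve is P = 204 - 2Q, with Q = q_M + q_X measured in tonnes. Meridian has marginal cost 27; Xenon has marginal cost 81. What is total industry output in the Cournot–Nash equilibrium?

Meridian's profit: π_M = (204 - 2Q)q_M - (27q_M). Setting ∂π_M/∂q_M = 0: 177 - 4q_M - 2(q_X) = 0.
Xenon's first-order condition: 123 - 4q_X - 2(q_M) = 0.
Rearranging gives the reaction functions q_M = (177 - 2q_X)/4 and q_X = (123 - 2q_M)/4.
Substituting one into the other gives q_M = 77/2 and q_X = 23/2.
Total output Q = 77/2 + 23/2 = 50.

50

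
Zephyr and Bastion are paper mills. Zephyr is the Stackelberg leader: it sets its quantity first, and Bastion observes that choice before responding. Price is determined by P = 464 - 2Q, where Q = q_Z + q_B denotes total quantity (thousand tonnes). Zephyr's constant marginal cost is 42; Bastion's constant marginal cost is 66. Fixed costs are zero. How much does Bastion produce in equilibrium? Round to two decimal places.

43.75

Solve by backward induction. Given q_Z, the follower Bastion maximises π_B = (464 - 2q_Z - 2q_B)q_B - 66q_B.
Setting the follower's marginal profit to zero, 398 - 2q_Z - 4q_B = 0, i.e. q_B = (398 - 2q_Z)/4.
Zephyr substitutes q_B(q_Z) into its own profit: π_Z = q_Z(464 - 2q_Z - (398 - 2q_Z)/2) - 42q_Z = (265 - q_Z)q_Z - 42q_Z.
Maximising: ∂π_Z/∂q_Z = 223 - 2q_Z = 0, giving q_Z = 223/2.
Then q_B = (398 - 2·(223/2))/4 = 175/4.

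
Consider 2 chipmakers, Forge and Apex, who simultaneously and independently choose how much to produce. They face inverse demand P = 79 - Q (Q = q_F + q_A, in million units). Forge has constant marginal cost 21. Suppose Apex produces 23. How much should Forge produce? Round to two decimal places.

17.50

With the rival's output fixed at 23, Forge's profit is π_F = (79 - 23 - q_F)q_F - (21q_F) = (56 - q_F)q_F - (21q_F).
∂π_F/∂q_F = 35 - 2q_F = 0, so q_F = 35/2.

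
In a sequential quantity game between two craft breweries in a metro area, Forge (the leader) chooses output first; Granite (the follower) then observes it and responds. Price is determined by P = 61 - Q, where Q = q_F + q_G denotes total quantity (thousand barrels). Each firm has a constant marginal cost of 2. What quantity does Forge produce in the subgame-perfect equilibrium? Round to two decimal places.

The follower Granite best-responds to any q_F: π_G = (61 - Q)q_G - 2q_G.
Follower FOC: 59 - q_F - 2q_G = 0, so q_G(q_F) = (59 - q_F)/2.
The leader anticipates this reaction. Substituting into P = 61 - Q gives P = 63/2 - (1/2)q_F, so π_F = (63/2 - (1/2)q_F)q_F - 2q_F.
Leader FOC: 59/2 - q_F = 0, so q_F = 59/2.
Then q_G = (59 - 59/2)/2 = 59/4.

29.50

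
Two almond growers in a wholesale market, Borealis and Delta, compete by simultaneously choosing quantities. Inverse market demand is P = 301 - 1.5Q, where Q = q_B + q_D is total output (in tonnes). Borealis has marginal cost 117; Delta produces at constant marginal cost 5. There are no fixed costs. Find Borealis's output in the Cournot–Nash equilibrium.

Borealis's profit: π_B = (301 - 1.5Q)q_B - (117q_B). Setting ∂π_B/∂q_B = 0: 184 - 3q_B - (3/2)(q_D) = 0.
Delta's first-order condition: 296 - 3q_D - (3/2)(q_B) = 0.
Rearranging gives the reaction functions q_B = (184 - (3/2)q_D)/3 and q_D = (296 - (3/2)q_B)/3.
Substituting one into the other gives q_B = 16 and q_D = 272/3.

16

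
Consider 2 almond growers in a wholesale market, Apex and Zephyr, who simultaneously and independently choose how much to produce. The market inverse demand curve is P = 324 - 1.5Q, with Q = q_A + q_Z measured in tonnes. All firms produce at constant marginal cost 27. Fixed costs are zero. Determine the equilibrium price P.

126

Each firm earns π_i = (324 - 1.5Q)q_i - 27q_i.
First-order condition (treating rivals' output as given): 297 - 3q_i - (3/2)q_j = 0.
With identical firms every q_j equals q_i, so q_j = q_i and 297 = (9/2)q_i, giving q_i = 66.
Total output Q = 132, so price P = 324 - (3/2)·132 = 126.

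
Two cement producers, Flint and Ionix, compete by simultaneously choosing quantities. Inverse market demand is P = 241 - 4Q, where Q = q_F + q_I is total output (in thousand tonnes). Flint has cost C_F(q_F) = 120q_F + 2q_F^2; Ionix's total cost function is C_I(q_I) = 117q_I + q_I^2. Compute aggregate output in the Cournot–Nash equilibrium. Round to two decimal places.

16.52

Flint's profit: π_F = (241 - 4Q)q_F - (120q_F + 2q_F²). Setting ∂π_F/∂q_F = 0: 121 - 12q_F - 4(q_I) = 0.
Ionix's profit: π_I = (241 - 4Q)q_I - (117q_I + q_I²). Setting ∂π_I/∂q_I = 0: 124 - 10q_I - 4(q_F) = 0.
Best responses: q_F = (121 - 4q_I)/12, q_I = (124 - 4q_F)/10.
Substituting one into the other gives q_F = 357/52 and q_I = 251/26.
Total output Q = 357/52 + 251/26 = 859/52.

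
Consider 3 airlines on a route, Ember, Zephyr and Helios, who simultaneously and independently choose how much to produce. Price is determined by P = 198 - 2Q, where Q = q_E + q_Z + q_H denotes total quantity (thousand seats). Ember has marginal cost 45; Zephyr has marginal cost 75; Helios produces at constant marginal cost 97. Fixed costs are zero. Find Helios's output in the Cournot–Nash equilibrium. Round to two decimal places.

3.38

Ember's profit: π_E = (198 - 2Q)q_E - (45q_E). Setting ∂π_E/∂q_E = 0: 153 - 4q_E - 2(q_Z + q_H) = 0.
Zephyr's profit: π_Z = (198 - 2Q)q_Z - (75q_Z). Setting ∂π_Z/∂q_Z = 0: 123 - 4q_Z - 2(q_E + q_H) = 0.
Helios's profit: π_H = (198 - 2Q)q_H - (97q_H). Setting ∂π_H/∂q_H = 0: 101 - 4q_H - 2(q_E + q_Z) = 0.
Adding the 3 first-order conditions: 377 − 8Q = 0, so Q = 377/8.
Back-substituting: q_E = (153 − 377/4)/2 = 235/8, q_Z = (123 − 377/4)/2 = 115/8, q_H = (101 − 377/4)/2 = 27/8.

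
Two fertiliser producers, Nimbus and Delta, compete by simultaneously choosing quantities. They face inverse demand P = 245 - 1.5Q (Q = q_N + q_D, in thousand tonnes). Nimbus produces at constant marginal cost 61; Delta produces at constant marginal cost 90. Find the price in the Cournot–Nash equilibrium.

132

Nimbus's profit: π_N = (245 - 1.5Q)q_N - (61q_N). Setting ∂π_N/∂q_N = 0: 184 - 3q_N - (3/2)(q_D) = 0.
Delta's first-order condition: 155 - 3q_D - (3/2)(q_N) = 0.
So q_N = (184 - (3/2)q_D)/3 and q_D = (155 - (3/2)q_N)/3.
Substituting one into the other gives q_N = 142/3 and q_D = 28.
Total output Q = 226/3, so price P = 245 - (3/2)·(226/3) = 132.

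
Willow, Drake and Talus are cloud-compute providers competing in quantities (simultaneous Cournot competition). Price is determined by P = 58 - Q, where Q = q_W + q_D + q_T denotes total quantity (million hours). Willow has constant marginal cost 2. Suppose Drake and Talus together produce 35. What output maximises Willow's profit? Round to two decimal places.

10.50

With rivals' combined output fixed at 35, Willow's profit is π_W = (58 - 35 - q_W)q_W - (2q_W) = (23 - q_W)q_W - (2q_W).
∂π_W/∂q_W = 21 - 2q_W = 0, so q_W = 21/2.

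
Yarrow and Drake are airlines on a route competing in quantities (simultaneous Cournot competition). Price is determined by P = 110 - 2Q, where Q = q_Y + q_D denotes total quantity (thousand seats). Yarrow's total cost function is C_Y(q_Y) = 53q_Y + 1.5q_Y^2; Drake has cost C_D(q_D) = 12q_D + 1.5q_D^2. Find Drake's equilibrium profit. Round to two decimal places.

Yarrow's profit: π_Y = (110 - 2Q)q_Y - (53q_Y + (3/2)q_Y²). Setting ∂π_Y/∂q_Y = 0: 57 - 7q_Y - 2(q_D) = 0.
Drake's profit: π_D = (110 - 2Q)q_D - (12q_D + (3/2)q_D²). Setting ∂π_D/∂q_D = 0: 98 - 7q_D - 2(q_Y) = 0.
Rearranging gives the reaction functions q_Y = (57 - 2q_D)/7 and q_D = (98 - 2q_Y)/7.
Substituting one into the other gives q_Y = 203/45 and q_D = 572/45.
Price P = 110 - 2·(155/9) = 680/9.
Drake's profit: (680/9)·(572/45) - 12·(572/45) - (3/2)(572/45)² = 565.5032.

565.50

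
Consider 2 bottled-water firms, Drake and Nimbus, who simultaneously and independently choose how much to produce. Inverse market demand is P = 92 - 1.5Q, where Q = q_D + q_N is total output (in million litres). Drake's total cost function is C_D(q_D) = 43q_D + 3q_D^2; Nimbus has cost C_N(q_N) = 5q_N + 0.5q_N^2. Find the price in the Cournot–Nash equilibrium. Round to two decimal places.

Drake's profit: π_D = (92 - 1.5Q)q_D - (43q_D + 3q_D²). Setting ∂π_D/∂q_D = 0: 49 - 9q_D - (3/2)(q_N) = 0.
Nimbus's profit: π_N = (92 - 1.5Q)q_N - (5q_N + (1/2)q_N²). Setting ∂π_N/∂q_N = 0: 87 - 4q_N - (3/2)(q_D) = 0.
So q_D = (49 - (3/2)q_N)/9 and q_N = (87 - (3/2)q_D)/4.
Substituting one into the other gives q_D = 262/135 and q_N = 946/45.
Total output Q = 620/27, so price P = 92 - (3/2)·(620/27) = 518/9.

57.56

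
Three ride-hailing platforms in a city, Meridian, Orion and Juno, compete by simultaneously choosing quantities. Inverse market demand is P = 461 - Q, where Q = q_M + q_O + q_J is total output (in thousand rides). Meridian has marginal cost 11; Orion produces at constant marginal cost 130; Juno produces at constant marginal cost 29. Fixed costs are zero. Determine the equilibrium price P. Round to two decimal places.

157.75

Meridian's profit: π_M = (461 - Q)q_M - (11q_M). Setting ∂π_M/∂q_M = 0: 450 - 2q_M - (q_O + q_J) = 0.
Orion's profit: π_O = (461 - Q)q_O - (130q_O). Setting ∂π_O/∂q_O = 0: 331 - 2q_O - (q_M + q_J) = 0.
Juno's profit: π_J = (461 - Q)q_J - (29q_J). Setting ∂π_J/∂q_J = 0: 432 - 2q_J - (q_M + q_O) = 0.
Summing all 3 equations gives 1213 − 4Q = 0, hence Q = 1213/4.
Back-substituting: q_M = (450 − 1213/4) = 587/4, q_O = (331 − 1213/4) = 111/4, q_J = (432 − 1213/4) = 515/4.
Total output Q = 1213/4, so price P = 461 - 1213/4 = 631/4.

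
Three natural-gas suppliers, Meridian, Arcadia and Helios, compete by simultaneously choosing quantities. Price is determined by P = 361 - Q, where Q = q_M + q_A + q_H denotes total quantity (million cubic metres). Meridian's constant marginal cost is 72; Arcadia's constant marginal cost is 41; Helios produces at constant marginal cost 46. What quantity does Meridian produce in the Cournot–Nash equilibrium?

58

Meridian's profit: π_M = (361 - Q)q_M - (72q_M). Setting ∂π_M/∂q_M = 0: 289 - 2q_M - (q_A + q_H) = 0.
Arcadia's profit: π_A = (361 - Q)q_A - (41q_A). Setting ∂π_A/∂q_A = 0: 320 - 2q_A - (q_M + q_H) = 0.
Helios's profit: π_H = (361 - Q)q_H - (46q_H). Setting ∂π_H/∂q_H = 0: 315 - 2q_H - (q_M + q_A) = 0.
Adding the 3 first-order conditions: 924 − 4Q = 0, so Q = 231.
Back-substituting: q_M = (289 − 231) = 58, q_A = (320 − 231) = 89, q_H = (315 − 231) = 84.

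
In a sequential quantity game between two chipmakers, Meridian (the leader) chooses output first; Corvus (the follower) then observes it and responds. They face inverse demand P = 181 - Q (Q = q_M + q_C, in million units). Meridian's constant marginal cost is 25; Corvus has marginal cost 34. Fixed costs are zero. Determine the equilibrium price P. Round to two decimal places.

66.25

The follower Corvus best-responds to any q_M: π_C = (181 - Q)q_C - 34q_C.
Follower FOC: 147 - q_M - 2q_C = 0, so q_C(q_M) = (147 - q_M)/2.
Meridian substitutes q_C(q_M) into its own profit: π_M = q_M(181 - q_M - (147 - q_M)/2) - 25q_M = (215/2 - (1/2)q_M)q_M - 25q_M.
Leader FOC: 165/2 - q_M = 0, so q_M = 165/2.
Then q_C = (147 - 165/2)/2 = 129/4.
Total output Q = 459/4, so price P = 181 - 459/4 = 265/4.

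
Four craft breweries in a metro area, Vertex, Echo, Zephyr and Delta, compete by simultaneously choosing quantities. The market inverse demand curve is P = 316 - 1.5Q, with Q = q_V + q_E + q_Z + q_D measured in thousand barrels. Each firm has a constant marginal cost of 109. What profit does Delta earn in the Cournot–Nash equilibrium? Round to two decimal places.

1142.64

Each firm earns π_i = (316 - 1.5Q)q_i - 109q_i.
First-order condition (treating rivals' output as given): 207 - 3q_i - (3/2)·Σ_{j≠i} q_j = 0.
By symmetry each firm produces the same amount; substituting Σ_{j≠i} q_j = 3q_i yields q_i = 207/(15/2) = 138/5.
Price P = 316 - (3/2)·(552/5) = 752/5.
Delta's profit: (752/5 - 109)·(138/5) = 1142.6400.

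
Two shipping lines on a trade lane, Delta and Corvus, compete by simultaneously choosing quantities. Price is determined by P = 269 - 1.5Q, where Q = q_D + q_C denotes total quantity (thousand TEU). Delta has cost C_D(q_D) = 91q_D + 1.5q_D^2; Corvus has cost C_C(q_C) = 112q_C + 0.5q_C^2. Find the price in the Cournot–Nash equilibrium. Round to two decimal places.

189.59

Delta's profit: π_D = (269 - 1.5Q)q_D - (91q_D + (3/2)q_D²). Setting ∂π_D/∂q_D = 0: 178 - 6q_D - (3/2)(q_C) = 0.
Corvus's profit: π_C = (269 - 1.5Q)q_C - (112q_C + (1/2)q_C²). Setting ∂π_C/∂q_C = 0: 157 - 4q_C - (3/2)(q_D) = 0.
Rearranging gives the reaction functions q_D = (178 - (3/2)q_C)/6 and q_C = (157 - (3/2)q_D)/4.
Solving the pair: q_D = 1906/87, q_C = 900/29.
Total output Q = 52.9425, so price P = 269 - (3/2)·52.9425 = 189.5862.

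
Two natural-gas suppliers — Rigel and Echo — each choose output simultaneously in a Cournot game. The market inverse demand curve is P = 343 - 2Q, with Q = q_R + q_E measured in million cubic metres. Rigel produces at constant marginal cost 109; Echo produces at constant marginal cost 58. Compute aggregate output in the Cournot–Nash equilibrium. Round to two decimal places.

86.50

Rigel's profit: π_R = (343 - 2Q)q_R - (109q_R). Setting ∂π_R/∂q_R = 0: 234 - 4q_R - 2(q_E) = 0.
Echo's profit: π_E = (343 - 2Q)q_E - (58q_E). Setting ∂π_E/∂q_E = 0: 285 - 4q_E - 2(q_R) = 0.
Best responses: q_R = (234 - 2q_E)/4, q_E = (285 - 2q_R)/4.
Substituting one into the other gives q_R = 61/2 and q_E = 56.
Total output Q = 61/2 + 56 = 173/2.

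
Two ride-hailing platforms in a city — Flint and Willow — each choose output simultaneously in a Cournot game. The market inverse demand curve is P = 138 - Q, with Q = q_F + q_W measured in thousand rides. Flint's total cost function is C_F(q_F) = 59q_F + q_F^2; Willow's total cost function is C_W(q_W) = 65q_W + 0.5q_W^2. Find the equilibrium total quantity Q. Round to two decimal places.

Flint's profit: π_F = (138 - Q)q_F - (59q_F + q_F²). Setting ∂π_F/∂q_F = 0: 79 - 4q_F - (q_W) = 0.
Willow's first-order condition: 73 - 3q_W - (q_F) = 0.
Rearranging gives the reaction functions q_F = (79 - q_W)/4 and q_W = (73 - q_F)/3.
Substituting one into the other gives q_F = 164/11 and q_W = 213/11.
Total output Q = 164/11 + 213/11 = 377/11.

34.27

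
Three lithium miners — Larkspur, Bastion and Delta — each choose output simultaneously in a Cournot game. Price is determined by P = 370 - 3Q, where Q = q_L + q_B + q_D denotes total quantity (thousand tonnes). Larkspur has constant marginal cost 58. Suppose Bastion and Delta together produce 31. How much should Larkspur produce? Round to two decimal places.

With rivals' combined output fixed at 31, Larkspur's profit is π_L = (370 - 3·31 - 3q_L)q_L - (58q_L) = (277 - 3q_L)q_L - (58q_L).
∂π_L/∂q_L = 219 - 6q_L = 0, so q_L = 73/2.

36.50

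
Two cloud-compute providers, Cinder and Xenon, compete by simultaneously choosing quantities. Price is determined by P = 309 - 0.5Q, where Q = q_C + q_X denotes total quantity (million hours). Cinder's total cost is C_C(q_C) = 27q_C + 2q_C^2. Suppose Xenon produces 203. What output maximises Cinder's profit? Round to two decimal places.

36.10

With the rival's output fixed at 203, Cinder's profit is π_C = (309 - (1/2)·203 - (1/2)q_C)q_C - (27q_C + 2q_C²) = (415/2 - (1/2)q_C)q_C - (27q_C + 2q_C²).
∂π_C/∂q_C = 361/2 - 5q_C = 0, so q_C = 361/10.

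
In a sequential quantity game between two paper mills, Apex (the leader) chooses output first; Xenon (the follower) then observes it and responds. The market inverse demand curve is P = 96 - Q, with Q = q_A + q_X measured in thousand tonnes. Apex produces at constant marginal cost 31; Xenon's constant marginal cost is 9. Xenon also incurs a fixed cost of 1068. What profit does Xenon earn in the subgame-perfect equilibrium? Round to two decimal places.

4.56

Solve by backward induction. Given q_A, the follower Xenon maximises π_X = (96 - q_A - q_X)q_X - 9q_X.
∂π_X/∂q_X = 87 - q_A - 2q_X = 0 gives the reaction function q_X = (87 - q_A)/2.
The leader anticipates this reaction. Substituting into P = 96 - Q gives P = 105/2 - (1/2)q_A, so π_A = (105/2 - (1/2)q_A)q_A - 31q_A.
Leader FOC: 43/2 - q_A = 0, so q_A = 43/2.
Then q_X = (87 - 43/2)/2 = 131/4.
Price P = 96 - 217/4 = 167/4.
Xenon's profit: (167/4 - 9)·(131/4) - 1068 = 73/16.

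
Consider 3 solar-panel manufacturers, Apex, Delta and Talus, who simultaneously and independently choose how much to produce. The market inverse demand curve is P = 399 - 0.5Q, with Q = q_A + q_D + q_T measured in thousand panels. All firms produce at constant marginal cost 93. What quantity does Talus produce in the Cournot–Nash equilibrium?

Each firm earns π_i = (399 - 0.5Q)q_i - 93q_i.
First-order condition (treating rivals' output as given): 306 - q_i - (1/2)·Σ_{j≠i} q_j = 0.
With identical firms every q_j equals q_i, so Σ_{j≠i} q_j = 2q_i and 306 = 2q_i, giving q_i = 153.

153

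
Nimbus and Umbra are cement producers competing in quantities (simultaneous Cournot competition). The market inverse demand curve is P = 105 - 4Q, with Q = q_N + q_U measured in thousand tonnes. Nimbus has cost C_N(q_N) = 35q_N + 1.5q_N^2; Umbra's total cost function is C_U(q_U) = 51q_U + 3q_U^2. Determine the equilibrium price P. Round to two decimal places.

Nimbus's profit: π_N = (105 - 4Q)q_N - (35q_N + (3/2)q_N²). Setting ∂π_N/∂q_N = 0: 70 - 11q_N - 4(q_U) = 0.
Umbra's first-order condition: 54 - 14q_U - 4(q_N) = 0.
Rearranging gives the reaction functions q_N = (70 - 4q_U)/11 and q_U = (54 - 4q_N)/14.
Substituting one into the other gives q_N = 382/69 and q_U = 157/69.
Total output Q = 539/69, so price P = 105 - 4·(539/69) = 73.7536.

73.75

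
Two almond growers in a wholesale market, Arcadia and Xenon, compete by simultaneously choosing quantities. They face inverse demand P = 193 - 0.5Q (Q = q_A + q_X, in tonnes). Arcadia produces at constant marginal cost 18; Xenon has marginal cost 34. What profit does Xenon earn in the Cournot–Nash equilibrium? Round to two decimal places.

Arcadia's profit: π_A = (193 - 0.5Q)q_A - (18q_A). Setting ∂π_A/∂q_A = 0: 175 - q_A - (1/2)(q_X) = 0.
Xenon's profit: π_X = (193 - 0.5Q)q_X - (34q_X). Setting ∂π_X/∂q_X = 0: 159 - q_X - (1/2)(q_A) = 0.
Rearranging gives the reaction functions q_A = (175 - (1/2)q_X) and q_X = (159 - (1/2)q_A).
Solving the pair: q_A = 382/3, q_X = 286/3.
Price P = 193 - (1/2)·(668/3) = 245/3.
Xenon's profit: (245/3 - 34)·(286/3) = 4544.2222.

4544.22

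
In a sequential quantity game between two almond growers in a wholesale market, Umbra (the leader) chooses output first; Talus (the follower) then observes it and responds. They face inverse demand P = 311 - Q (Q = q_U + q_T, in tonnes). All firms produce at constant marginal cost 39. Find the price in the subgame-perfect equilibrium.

107

The follower Talus best-responds to any q_U: π_T = (311 - Q)q_T - 39q_T.
∂π_T/∂q_T = 272 - q_U - 2q_T = 0 gives the reaction function q_T = (272 - q_U)/2.
Umbra substitutes q_T(q_U) into its own profit: π_U = q_U(311 - q_U - (272 - q_U)/2) - 39q_U = (175 - (1/2)q_U)q_U - 39q_U.
Leader FOC: 136 - q_U = 0, so q_U = 136.
Then q_T = (272 - 136)/2 = 68.
Total output Q = 204, so price P = 311 - 204 = 107.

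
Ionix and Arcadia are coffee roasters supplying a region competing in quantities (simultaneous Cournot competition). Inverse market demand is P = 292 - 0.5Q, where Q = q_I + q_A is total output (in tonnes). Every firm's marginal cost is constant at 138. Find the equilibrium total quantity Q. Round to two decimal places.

205.33

A representative firm's profit is π_i = q_i(292 - 0.5Q) - 138q_i.
Setting ∂π_i/∂q_i = 0 with rivals' quantities fixed: 154 - q_i - (1/2)q_j = 0.
By symmetry each firm produces the same amount; substituting q_j = q_i yields q_i = 154/(3/2) = 308/3.
Total output Q = 308/3 + 308/3 = 616/3.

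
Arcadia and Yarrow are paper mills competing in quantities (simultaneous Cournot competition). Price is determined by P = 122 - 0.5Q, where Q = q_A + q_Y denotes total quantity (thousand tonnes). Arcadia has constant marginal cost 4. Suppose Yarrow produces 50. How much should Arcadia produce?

With the rival's output fixed at 50, Arcadia's profit is π_A = (122 - (1/2)·50 - (1/2)q_A)q_A - (4q_A) = (97 - (1/2)q_A)q_A - (4q_A).
∂π_A/∂q_A = 93 - q_A = 0, so q_A = 93.

93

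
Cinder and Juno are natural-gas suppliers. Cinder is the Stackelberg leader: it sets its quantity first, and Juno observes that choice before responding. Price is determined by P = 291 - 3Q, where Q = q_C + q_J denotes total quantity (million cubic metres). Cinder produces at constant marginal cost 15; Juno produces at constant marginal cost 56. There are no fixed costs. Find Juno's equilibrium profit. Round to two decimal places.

487.69

The follower Juno best-responds to any q_C: π_J = (291 - 3Q)q_J - 56q_J.
Setting the follower's marginal profit to zero, 235 - 3q_C - 6q_J = 0, i.e. q_J = (235 - 3q_C)/6.
Cinder substitutes q_J(q_C) into its own profit: π_C = q_C(291 - 3q_C - (235 - 3q_C)/2) - 15q_C = (347/2 - (3/2)q_C)q_C - 15q_C.
The leader's first-order condition 317/2 - 3q_C = 0 yields q_C = 317/6.
Then q_J = (235 - 3·(317/6))/6 = 51/4.
Price P = 291 - 3·(787/12) = 377/4.
Juno's profit: (377/4 - 56)·(51/4) = 487.6875.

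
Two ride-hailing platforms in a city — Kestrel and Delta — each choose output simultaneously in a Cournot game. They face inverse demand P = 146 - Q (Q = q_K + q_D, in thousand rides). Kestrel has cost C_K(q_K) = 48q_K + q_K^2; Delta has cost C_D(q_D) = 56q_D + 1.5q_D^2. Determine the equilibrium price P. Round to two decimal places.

Kestrel's profit: π_K = (146 - Q)q_K - (48q_K + q_K²). Setting ∂π_K/∂q_K = 0: 98 - 4q_K - (q_D) = 0.
Delta's profit: π_D = (146 - Q)q_D - (56q_D + (3/2)q_D²). Setting ∂π_D/∂q_D = 0: 90 - 5q_D - (q_K) = 0.
Best responses: q_K = (98 - q_D)/4, q_D = (90 - q_K)/5.
Solving the pair: q_K = 400/19, q_D = 262/19.
Total output Q = 662/19, so price P = 146 - 662/19 = 111.1579.

111.16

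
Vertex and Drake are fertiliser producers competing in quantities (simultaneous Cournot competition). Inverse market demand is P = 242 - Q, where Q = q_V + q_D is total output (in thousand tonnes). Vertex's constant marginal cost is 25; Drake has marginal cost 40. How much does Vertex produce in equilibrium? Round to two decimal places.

77.33

Vertex's profit: π_V = (242 - Q)q_V - (25q_V). Setting ∂π_V/∂q_V = 0: 217 - 2q_V - (q_D) = 0.
Drake's profit: π_D = (242 - Q)q_D - (40q_D). Setting ∂π_D/∂q_D = 0: 202 - 2q_D - (q_V) = 0.
So q_V = (217 - q_D)/2 and q_D = (202 - q_V)/2.
Solving the pair: q_V = 232/3, q_D = 187/3.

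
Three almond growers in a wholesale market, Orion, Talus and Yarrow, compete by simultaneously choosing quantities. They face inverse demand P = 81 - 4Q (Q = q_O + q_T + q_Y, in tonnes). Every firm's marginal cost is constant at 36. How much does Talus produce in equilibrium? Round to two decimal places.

Each firm earns π_i = (81 - 4Q)q_i - 36q_i.
First-order condition (treating rivals' output as given): 45 - 8q_i - 4·Σ_{j≠i} q_j = 0.
With identical firms every q_j equals q_i, so Σ_{j≠i} q_j = 2q_i and 45 = 16q_i, giving q_i = 45/16.

2.81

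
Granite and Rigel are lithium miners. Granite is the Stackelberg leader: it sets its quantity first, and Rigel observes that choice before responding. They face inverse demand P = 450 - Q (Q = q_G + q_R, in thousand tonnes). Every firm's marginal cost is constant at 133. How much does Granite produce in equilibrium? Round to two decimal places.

Solve by backward induction. Given q_G, the follower Rigel maximises π_R = (450 - q_G - q_R)q_R - 133q_R.
Follower FOC: 317 - q_G - 2q_R = 0, so q_R(q_G) = (317 - q_G)/2.
The leader anticipates this reaction. Substituting into P = 450 - Q gives P = 583/2 - (1/2)q_G, so π_G = (583/2 - (1/2)q_G)q_G - 133q_G.
The leader's first-order condition 317/2 - q_G = 0 yields q_G = 317/2.
Then q_R = (317 - 317/2)/2 = 317/4.

158.50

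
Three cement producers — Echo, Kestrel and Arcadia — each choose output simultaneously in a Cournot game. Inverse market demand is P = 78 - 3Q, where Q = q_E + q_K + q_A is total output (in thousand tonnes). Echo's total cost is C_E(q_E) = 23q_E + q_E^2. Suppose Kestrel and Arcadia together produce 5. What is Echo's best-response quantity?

With rivals' combined output fixed at 5, Echo's profit is π_E = (78 - 3·5 - 3q_E)q_E - (23q_E + q_E²) = (63 - 3q_E)q_E - (23q_E + q_E²).
∂π_E/∂q_E = 40 - 8q_E = 0, so q_E = 5.

5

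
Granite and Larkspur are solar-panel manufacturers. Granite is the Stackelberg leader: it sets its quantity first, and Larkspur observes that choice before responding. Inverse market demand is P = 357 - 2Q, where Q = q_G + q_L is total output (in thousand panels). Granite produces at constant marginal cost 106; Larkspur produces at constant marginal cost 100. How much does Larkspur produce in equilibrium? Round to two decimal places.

The follower Larkspur best-responds to any q_G: π_L = (357 - 2Q)q_L - 100q_L.
Setting the follower's marginal profit to zero, 257 - 2q_G - 4q_L = 0, i.e. q_L = (257 - 2q_G)/4.
The leader anticipates this reaction. Substituting into P = 357 - 2Q gives P = 457/2 - q_G, so π_G = (457/2 - q_G)q_G - 106q_G.
Maximising: ∂π_G/∂q_G = 245/2 - 2q_G = 0, giving q_G = 245/4.
Then q_L = (257 - 2·(245/4))/4 = 269/8.

33.63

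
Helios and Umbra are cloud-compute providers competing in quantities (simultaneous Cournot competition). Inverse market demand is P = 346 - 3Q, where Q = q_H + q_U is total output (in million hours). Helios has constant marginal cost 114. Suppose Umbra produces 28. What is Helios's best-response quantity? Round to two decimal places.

24.67

With the rival's output fixed at 28, Helios's profit is π_H = (346 - 3·28 - 3q_H)q_H - (114q_H) = (262 - 3q_H)q_H - (114q_H).
∂π_H/∂q_H = 148 - 6q_H = 0, so q_H = 74/3.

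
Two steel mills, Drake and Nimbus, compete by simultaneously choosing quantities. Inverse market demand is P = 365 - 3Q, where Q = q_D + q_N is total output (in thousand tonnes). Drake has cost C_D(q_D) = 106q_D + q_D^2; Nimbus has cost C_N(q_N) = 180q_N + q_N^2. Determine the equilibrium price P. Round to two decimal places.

243.91

Drake's profit: π_D = (365 - 3Q)q_D - (106q_D + q_D²). Setting ∂π_D/∂q_D = 0: 259 - 8q_D - 3(q_N) = 0.
Nimbus's profit: π_N = (365 - 3Q)q_N - (180q_N + q_N²). Setting ∂π_N/∂q_N = 0: 185 - 8q_N - 3(q_D) = 0.
Rearranging gives the reaction functions q_D = (259 - 3q_N)/8 and q_N = (185 - 3q_D)/8.
Substituting one into the other gives q_D = 1517/55 and q_N = 703/55.
Total output Q = 444/11, so price P = 365 - 3·(444/11) = 243.9091.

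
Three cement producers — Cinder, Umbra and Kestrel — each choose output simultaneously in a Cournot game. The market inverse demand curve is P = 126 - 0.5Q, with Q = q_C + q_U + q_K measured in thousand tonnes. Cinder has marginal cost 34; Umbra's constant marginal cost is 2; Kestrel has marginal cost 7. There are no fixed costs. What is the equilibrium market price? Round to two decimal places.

Cinder's profit: π_C = (126 - 0.5Q)q_C - (34q_C). Setting ∂π_C/∂q_C = 0: 92 - q_C - (1/2)(q_U + q_K) = 0.
Umbra's first-order condition: 124 - q_U - (1/2)(q_C + q_K) = 0.
Kestrel's profit: π_K = (126 - 0.5Q)q_K - (7q_K). Setting ∂π_K/∂q_K = 0: 119 - q_K - (1/2)(q_C + q_U) = 0.
Summing all 3 equations gives 335 − 2Q = 0, hence Q = 335/2.
Back-substituting: q_C = (92 − 335/4)/(1/2) = 33/2, q_U = (124 − 335/4)/(1/2) = 161/2, q_K = (119 − 335/4)/(1/2) = 141/2.
Total output Q = 335/2, so price P = 126 - (1/2)·(335/2) = 169/4.

42.25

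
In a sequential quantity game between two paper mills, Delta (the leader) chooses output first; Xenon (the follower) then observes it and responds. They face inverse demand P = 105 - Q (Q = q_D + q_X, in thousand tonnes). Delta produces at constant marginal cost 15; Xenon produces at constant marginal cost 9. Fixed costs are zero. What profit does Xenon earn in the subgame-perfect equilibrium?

Solve by backward induction. Given q_D, the follower Xenon maximises π_X = (105 - q_D - q_X)q_X - 9q_X.
Setting the follower's marginal profit to zero, 96 - q_D - 2q_X = 0, i.e. q_X = (96 - q_D)/2.
The leader anticipates this reaction. Substituting into P = 105 - Q gives P = 57 - (1/2)q_D, so π_D = (57 - (1/2)q_D)q_D - 15q_D.
The leader's first-order condition 42 - q_D = 0 yields q_D = 42.
Then q_X = (96 - 42)/2 = 27.
Price P = 105 - 69 = 36.
Xenon's profit: (36 - 9)·27 = 729.

729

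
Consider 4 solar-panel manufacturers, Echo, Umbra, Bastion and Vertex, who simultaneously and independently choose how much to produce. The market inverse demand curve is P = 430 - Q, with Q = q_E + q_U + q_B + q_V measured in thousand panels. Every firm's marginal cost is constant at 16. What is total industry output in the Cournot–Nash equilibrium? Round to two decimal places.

331.20

Each firm earns π_i = (430 - Q)q_i - 16q_i.
First-order condition (treating rivals' output as given): 414 - 2q_i - Σ_{j≠i} q_j = 0.
With identical firms every q_j equals q_i, so Σ_{j≠i} q_j = 3q_i and 414 = 5q_i, giving q_i = 414/5.
Total output Q = 414/5 + 414/5 + 414/5 + 414/5 = 1656/5.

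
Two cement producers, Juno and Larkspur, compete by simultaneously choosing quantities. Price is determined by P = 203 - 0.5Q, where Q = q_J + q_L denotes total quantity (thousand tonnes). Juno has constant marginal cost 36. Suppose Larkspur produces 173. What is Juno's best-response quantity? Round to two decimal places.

With the rival's output fixed at 173, Juno's profit is π_J = (203 - (1/2)·173 - (1/2)q_J)q_J - (36q_J) = (233/2 - (1/2)q_J)q_J - (36q_J).
∂π_J/∂q_J = 161/2 - q_J = 0, so q_J = 161/2.

80.50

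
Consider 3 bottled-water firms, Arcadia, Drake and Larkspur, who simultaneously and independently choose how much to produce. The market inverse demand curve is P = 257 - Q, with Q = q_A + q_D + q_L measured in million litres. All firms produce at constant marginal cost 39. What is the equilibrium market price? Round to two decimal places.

93.50

Each firm earns π_i = (257 - Q)q_i - 39q_i.
Setting ∂π_i/∂q_i = 0 with rivals' quantities fixed: 218 - 2q_i - Σ_{j≠i} q_j = 0.
By symmetry each firm produces the same amount; substituting Σ_{j≠i} q_j = 2q_i yields q_i = 218/4 = 109/2.
Total output Q = 327/2, so price P = 257 - 327/2 = 187/2.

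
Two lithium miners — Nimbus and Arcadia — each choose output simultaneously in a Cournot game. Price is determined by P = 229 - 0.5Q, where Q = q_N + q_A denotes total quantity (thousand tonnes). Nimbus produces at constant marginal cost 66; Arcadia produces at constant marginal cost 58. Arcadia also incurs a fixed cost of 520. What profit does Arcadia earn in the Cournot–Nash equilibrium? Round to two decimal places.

6600.22

Nimbus's profit: π_N = (229 - 0.5Q)q_N - (66q_N). Setting ∂π_N/∂q_N = 0: 163 - q_N - (1/2)(q_A) = 0.
Arcadia's profit: π_A = (229 - 0.5Q)q_A - (58q_A). Setting ∂π_A/∂q_A = 0: 171 - q_A - (1/2)(q_N) = 0.
Best responses: q_N = (163 - (1/2)q_A), q_A = (171 - (1/2)q_N).
Substituting one into the other gives q_N = 310/3 and q_A = 358/3.
Price P = 229 - (1/2)·(668/3) = 353/3.
Arcadia's profit: (353/3 - 58)·(358/3) - 520 = 6600.2222.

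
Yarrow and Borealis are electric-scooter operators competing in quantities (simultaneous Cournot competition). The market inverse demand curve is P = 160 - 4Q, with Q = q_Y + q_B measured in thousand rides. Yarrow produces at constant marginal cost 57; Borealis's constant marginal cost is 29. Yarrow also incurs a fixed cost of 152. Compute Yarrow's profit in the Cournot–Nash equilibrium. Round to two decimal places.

Yarrow's profit: π_Y = (160 - 4Q)q_Y - (57q_Y). Setting ∂π_Y/∂q_Y = 0: 103 - 8q_Y - 4(q_B) = 0.
Borealis's first-order condition: 131 - 8q_B - 4(q_Y) = 0.
So q_Y = (103 - 4q_B)/8 and q_B = (131 - 4q_Y)/8.
Substituting one into the other gives q_Y = 25/4 and q_B = 53/4.
Price P = 160 - 4·(39/2) = 82.
Yarrow's profit: (82 - 57)·(25/4) - 152 = 17/4.

4.25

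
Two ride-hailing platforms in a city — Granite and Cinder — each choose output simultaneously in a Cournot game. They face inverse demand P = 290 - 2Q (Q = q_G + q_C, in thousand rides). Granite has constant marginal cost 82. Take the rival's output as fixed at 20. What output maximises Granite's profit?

With the rival's output fixed at 20, Granite's profit is π_G = (290 - 2·20 - 2q_G)q_G - (82q_G) = (250 - 2q_G)q_G - (82q_G).
∂π_G/∂q_G = 168 - 4q_G = 0, so q_G = 42.

42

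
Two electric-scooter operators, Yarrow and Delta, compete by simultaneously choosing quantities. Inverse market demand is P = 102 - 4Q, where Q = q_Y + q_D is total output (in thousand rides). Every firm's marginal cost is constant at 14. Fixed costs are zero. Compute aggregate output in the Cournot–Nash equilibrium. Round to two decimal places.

14.67

Each firm earns π_i = (102 - 4Q)q_i - 14q_i.
First-order condition (treating rivals' output as given): 88 - 8q_i - 4q_j = 0.
With identical firms every q_j equals q_i, so q_j = q_i and 88 = 12q_i, giving q_i = 22/3.
Total output Q = 22/3 + 22/3 = 44/3.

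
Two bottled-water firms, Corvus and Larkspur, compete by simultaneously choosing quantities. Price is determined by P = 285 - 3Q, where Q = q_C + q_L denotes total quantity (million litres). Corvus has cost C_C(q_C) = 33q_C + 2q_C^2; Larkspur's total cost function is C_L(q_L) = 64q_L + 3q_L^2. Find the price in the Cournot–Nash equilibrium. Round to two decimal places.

Corvus's profit: π_C = (285 - 3Q)q_C - (33q_C + 2q_C²). Setting ∂π_C/∂q_C = 0: 252 - 10q_C - 3(q_L) = 0.
Larkspur's profit: π_L = (285 - 3Q)q_L - (64q_L + 3q_L²). Setting ∂π_L/∂q_L = 0: 221 - 12q_L - 3(q_C) = 0.
Best responses: q_C = (252 - 3q_L)/10, q_L = (221 - 3q_C)/12.
Substituting one into the other gives q_C = 787/37 and q_L = 1454/111.
Total output Q = 34.3694, so price P = 285 - 3·34.3694 = 181.8919.

181.89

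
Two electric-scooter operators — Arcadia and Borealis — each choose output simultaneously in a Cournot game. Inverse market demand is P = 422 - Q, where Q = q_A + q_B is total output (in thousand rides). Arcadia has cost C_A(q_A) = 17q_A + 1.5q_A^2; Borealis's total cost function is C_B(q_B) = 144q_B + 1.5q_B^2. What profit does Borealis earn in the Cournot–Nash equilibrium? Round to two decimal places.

4211.05

Arcadia's profit: π_A = (422 - Q)q_A - (17q_A + (3/2)q_A²). Setting ∂π_A/∂q_A = 0: 405 - 5q_A - (q_B) = 0.
Borealis's profit: π_B = (422 - Q)q_B - (144q_B + (3/2)q_B²). Setting ∂π_B/∂q_B = 0: 278 - 5q_B - (q_A) = 0.
So q_A = (405 - q_B)/5 and q_B = (278 - q_A)/5.
Substituting one into the other gives q_A = 1747/24 and q_B = 985/24.
Price P = 422 - 683/6 = 1849/6.
Borealis's profit: (1849/6)·(985/24) - 144·(985/24) - (3/2)(985/24)² = 4211.0460.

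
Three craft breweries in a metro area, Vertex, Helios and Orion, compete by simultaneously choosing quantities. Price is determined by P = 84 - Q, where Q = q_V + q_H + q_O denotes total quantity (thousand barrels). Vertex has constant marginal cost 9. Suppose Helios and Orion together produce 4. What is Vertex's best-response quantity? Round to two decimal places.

35.50

With rivals' combined output fixed at 4, Vertex's profit is π_V = (84 - 4 - q_V)q_V - (9q_V) = (80 - q_V)q_V - (9q_V).
∂π_V/∂q_V = 71 - 2q_V = 0, so q_V = 71/2.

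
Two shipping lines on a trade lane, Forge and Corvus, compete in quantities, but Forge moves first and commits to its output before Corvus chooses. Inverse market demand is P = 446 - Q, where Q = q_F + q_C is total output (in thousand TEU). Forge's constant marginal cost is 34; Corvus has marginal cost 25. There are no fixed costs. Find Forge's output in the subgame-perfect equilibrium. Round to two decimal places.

Solve by backward induction. Given q_F, the follower Corvus maximises π_C = (446 - q_F - q_C)q_C - 25q_C.
Setting the follower's marginal profit to zero, 421 - q_F - 2q_C = 0, i.e. q_C = (421 - q_F)/2.
Forge substitutes q_C(q_F) into its own profit: π_F = q_F(446 - q_F - (421 - q_F)/2) - 34q_F = (471/2 - (1/2)q_F)q_F - 34q_F.
Maximising: ∂π_F/∂q_F = 403/2 - q_F = 0, giving q_F = 403/2.
Then q_C = (421 - 403/2)/2 = 439/4.

201.50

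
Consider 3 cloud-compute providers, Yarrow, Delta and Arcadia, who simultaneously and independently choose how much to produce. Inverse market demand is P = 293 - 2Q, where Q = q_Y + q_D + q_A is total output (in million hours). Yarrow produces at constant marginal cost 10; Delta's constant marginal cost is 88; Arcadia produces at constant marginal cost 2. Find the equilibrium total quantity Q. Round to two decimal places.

97.38

Yarrow's profit: π_Y = (293 - 2Q)q_Y - (10q_Y). Setting ∂π_Y/∂q_Y = 0: 283 - 4q_Y - 2(q_D + q_A) = 0.
Delta's profit: π_D = (293 - 2Q)q_D - (88q_D). Setting ∂π_D/∂q_D = 0: 205 - 4q_D - 2(q_Y + q_A) = 0.
Arcadia's profit: π_A = (293 - 2Q)q_A - (2q_A). Setting ∂π_A/∂q_A = 0: 291 - 4q_A - 2(q_Y + q_D) = 0.
Summing all 3 equations gives 779 − 8Q = 0, hence Q = 779/8.
Back-substituting: q_Y = (283 − 779/4)/2 = 353/8, q_D = (205 − 779/4)/2 = 41/8, q_A = (291 − 779/4)/2 = 385/8.
Total output Q = 353/8 + 41/8 + 385/8 = 779/8.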